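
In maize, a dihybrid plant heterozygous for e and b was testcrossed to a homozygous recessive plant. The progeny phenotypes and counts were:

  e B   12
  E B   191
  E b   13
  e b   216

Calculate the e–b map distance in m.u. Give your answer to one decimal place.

The two most frequent classes, E B (191) and e b (216), are the parental types, so the F1 was E B / e b.
The recombinant classes are E b and e B: 13 + 12 = 25.
Recombination frequency = 25/432 = 0.0579 ≈ 5.8%, i.e. 5.8 m.u.

5.8 m.u.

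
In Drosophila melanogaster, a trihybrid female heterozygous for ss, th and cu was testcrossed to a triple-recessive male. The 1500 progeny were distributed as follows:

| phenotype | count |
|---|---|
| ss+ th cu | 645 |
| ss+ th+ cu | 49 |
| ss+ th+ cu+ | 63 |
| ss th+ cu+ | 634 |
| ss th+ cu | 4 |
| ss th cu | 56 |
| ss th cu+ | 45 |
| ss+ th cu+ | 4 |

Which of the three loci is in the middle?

cu

The two most frequent reciprocal classes, ss+ th cu and ss th+ cu+, are the parental types, so the F1 was ss+ th cu / ss th+ cu+.
The two rarest classes, ss+ th cu+ and ss th+ cu, are the double crossovers. Comparing them with the parentals, only the cu allele has switched, so cu is the middle locus and the order is th – cu – ss.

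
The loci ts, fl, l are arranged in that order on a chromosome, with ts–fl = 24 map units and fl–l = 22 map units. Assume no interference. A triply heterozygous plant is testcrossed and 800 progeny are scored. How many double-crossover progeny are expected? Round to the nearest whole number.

Map distances give recombination frequencies of 0.240 and 0.220 for the two intervals.
With no interference, expected double-crossover frequency = 0.240 × 0.220 = 0.05280.
Expected number = 0.05280 × 800 = 42.24 ≈ 42.

42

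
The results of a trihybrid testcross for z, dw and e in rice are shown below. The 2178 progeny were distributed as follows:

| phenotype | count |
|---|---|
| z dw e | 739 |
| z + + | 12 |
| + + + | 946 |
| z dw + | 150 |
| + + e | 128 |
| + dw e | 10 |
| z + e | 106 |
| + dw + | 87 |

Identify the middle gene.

The two most frequent reciprocal classes, z dw e and + + +, are the parental types, so the F1 was z dw e / + + +.
The two rarest classes, + dw e and z + +, are the double crossovers. Comparing them with the parentals, only the z allele has switched, so z is the middle locus and the order is e – z – dw.

z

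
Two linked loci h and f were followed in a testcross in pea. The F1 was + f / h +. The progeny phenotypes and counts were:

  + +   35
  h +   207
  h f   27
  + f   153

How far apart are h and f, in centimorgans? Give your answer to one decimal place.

The recombinant classes are + + and h f: 35 + 27 = 62.
Recombination frequency = 62/422 = 0.1469 ≈ 14.7%, i.e. 14.7 centimorgans.

14.7 centimorgans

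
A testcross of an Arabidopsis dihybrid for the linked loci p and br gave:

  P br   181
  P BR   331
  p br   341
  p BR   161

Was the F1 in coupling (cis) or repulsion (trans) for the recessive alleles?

cis

The two most frequent classes are P BR (331) and p br (341); these are the parental (non-recombinant) types.
So the F1 carried P BR on one chromosome and p br on the other — the recessive alleles are on the same chromosome (cis / coupling).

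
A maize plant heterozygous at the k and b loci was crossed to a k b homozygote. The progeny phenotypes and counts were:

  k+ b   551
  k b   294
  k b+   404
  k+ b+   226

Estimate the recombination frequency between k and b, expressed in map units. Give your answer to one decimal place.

35.3 map units

The two most frequent classes, k+ b (551) and k b+ (404), are the parental types, so the F1 was k+ b / k b+.
The recombinant classes are k+ b+ and k b: 226 + 294 = 520.
Recombination frequency = 520/1475 = 0.3525 ≈ 35.3%, i.e. 35.3 map units.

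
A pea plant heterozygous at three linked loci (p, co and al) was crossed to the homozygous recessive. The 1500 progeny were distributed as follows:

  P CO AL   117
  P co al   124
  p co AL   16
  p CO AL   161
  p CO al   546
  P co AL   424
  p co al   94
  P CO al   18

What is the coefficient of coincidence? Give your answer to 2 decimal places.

0.65

The two most frequent reciprocal classes, P co AL and p CO al, are the parental types, so the F1 was P co AL / p CO al.
The two rarest classes, p co AL and P CO al, are the double crossovers. Comparing them with the parentals, only the p allele has switched, so p is the middle locus and the order is al – p – co.
al–p: (285 + 34)/1500 = 0.2127; p–co: (211 + 34)/1500 = 0.1633.
Expected DCO frequency = 0.2127 × 0.1633 ≈ 0.03473; observed = 34/1500 ≈ 0.02267.
Coefficient of coincidence = 0.02267/0.03473 ≈ 0.65.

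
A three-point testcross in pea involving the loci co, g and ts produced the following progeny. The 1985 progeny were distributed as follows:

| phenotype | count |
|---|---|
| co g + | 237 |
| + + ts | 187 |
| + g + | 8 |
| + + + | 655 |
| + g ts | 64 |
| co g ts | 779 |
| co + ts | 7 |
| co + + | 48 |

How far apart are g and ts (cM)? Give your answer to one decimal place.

The two most frequent reciprocal classes, + + + and co g ts, are the parental types, so the F1 was + + + / co g ts.
The two rarest classes, + g + and co + ts, are the double crossovers. Comparing them with the parentals, only the g allele has switched, so g is the middle locus and the order is co – g – ts.
Crossovers in the g–ts interval produce the single-crossover classes + + ts and co g + (187 + 237 = 424) plus the double crossovers (15).
RF(g–ts) = (424 + 15) / 1985 = 439/1985 = 0.2212 → 22.1 cM.

22.1 cM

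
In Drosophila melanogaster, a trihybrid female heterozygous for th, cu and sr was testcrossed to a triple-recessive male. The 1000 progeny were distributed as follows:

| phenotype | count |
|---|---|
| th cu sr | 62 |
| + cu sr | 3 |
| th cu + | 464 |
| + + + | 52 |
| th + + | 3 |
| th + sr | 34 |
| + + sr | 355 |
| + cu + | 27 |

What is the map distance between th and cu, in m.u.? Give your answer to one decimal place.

The two most frequent reciprocal classes, + + sr and th cu +, are the parental types, so the F1 was + + sr / th cu +.
The two rarest classes, + cu sr and th + +, are the double crossovers. Comparing them with the parentals, only the cu allele has switched, so cu is the middle locus and the order is sr – cu – th.
Crossovers in the cu–th interval produce the single-crossover classes th + sr and + cu + (34 + 27 = 61) plus the double crossovers (6).
RF(cu–th) = (61 + 6) / 1000 = 67/1000 = 0.0670 → 6.7 m.u.

6.7 m.u.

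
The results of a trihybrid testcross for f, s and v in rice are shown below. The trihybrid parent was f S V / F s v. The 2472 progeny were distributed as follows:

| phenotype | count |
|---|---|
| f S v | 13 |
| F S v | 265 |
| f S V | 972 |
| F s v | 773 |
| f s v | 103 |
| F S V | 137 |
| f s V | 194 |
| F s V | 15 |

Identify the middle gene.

The two rarest classes, f S v and F s V, are the double crossovers. Comparing them with the parentals, only the v allele has switched, so v is the middle locus and the order is f – v – s.

v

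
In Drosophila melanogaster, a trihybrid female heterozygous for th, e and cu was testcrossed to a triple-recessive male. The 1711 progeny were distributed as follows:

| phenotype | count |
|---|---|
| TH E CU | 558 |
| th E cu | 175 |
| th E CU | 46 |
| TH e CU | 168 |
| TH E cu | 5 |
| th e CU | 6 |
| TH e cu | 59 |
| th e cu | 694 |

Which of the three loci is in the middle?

cu

The two most frequent reciprocal classes, TH E CU and th e cu, are the parental types, so the F1 was TH E CU / th e cu.
The two rarest classes, TH E cu and th e CU, are the double crossovers. Comparing them with the parentals, only the cu allele has switched, so cu is the middle locus and the order is th – cu – e.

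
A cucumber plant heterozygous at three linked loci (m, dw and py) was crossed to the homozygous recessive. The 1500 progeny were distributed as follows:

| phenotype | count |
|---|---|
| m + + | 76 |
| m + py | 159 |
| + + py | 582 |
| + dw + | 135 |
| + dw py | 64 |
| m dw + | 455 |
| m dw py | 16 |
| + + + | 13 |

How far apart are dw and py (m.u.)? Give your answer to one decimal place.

The two most frequent reciprocal classes, + + py and m dw +, are the parental types, so the F1 was + + py / m dw +.
The two rarest classes, + + + and m dw py, are the double crossovers. Comparing them with the parentals, only the py allele has switched, so py is the middle locus and the order is m – py – dw.
Crossovers in the py–dw interval produce the single-crossover classes + dw py and m + + (64 + 76 = 140) plus the double crossovers (29).
RF(py–dw) = (140 + 29) / 1500 = 169/1500 = 0.1127 → 11.3 m.u.

11.3 m.u.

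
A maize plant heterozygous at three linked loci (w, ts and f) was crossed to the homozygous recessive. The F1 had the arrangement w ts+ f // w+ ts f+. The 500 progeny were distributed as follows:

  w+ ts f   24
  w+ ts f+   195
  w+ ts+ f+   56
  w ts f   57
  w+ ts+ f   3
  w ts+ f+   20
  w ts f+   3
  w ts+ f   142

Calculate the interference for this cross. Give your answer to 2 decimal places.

0.50

The two rarest classes, w+ ts+ f and w ts f+, are the double crossovers. Comparing them with the parentals, only the w allele has switched, so w is the middle locus and the order is f – w – ts.
f–w: (44 + 6)/500 = 0.1000; w–ts: (113 + 6)/500 = 0.2380.
Expected DCO frequency = 0.1000 × 0.2380 ≈ 0.02380; observed = 6/500 ≈ 0.01200.
Coefficient of coincidence = 0.01200/0.02380 ≈ 0.50; interference = 1 − 0.50 = 0.50.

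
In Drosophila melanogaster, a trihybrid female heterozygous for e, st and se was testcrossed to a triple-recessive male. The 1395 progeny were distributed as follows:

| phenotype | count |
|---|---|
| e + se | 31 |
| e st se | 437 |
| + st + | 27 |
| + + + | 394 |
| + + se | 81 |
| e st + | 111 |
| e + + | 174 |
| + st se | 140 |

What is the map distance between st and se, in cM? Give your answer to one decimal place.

The two most frequent reciprocal classes, + + + and e st se, are the parental types, so the F1 was + + + / e st se.
The two rarest classes, + st + and e + se, are the double crossovers. Comparing them with the parentals, only the st allele has switched, so st is the middle locus and the order is e – st – se.
Crossovers in the st–se interval produce the single-crossover classes + + se and e st + (81 + 111 = 192) plus the double crossovers (58).
RF(st–se) = (192 + 58) / 1395 = 250/1395 = 0.1792 → 17.9 cM.

17.9 cM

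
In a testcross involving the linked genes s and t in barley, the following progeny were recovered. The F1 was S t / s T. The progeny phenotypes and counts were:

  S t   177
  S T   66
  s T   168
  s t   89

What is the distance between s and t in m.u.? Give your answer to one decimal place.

The recombinant classes are S T and s t: 66 + 89 = 155.
Recombination frequency = 155/500 = 0.3100 ≈ 31.0%, i.e. 31.0 m.u.

31.0 m.u.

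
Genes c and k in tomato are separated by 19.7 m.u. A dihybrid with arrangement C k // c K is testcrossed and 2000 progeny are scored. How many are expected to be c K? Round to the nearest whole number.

A map distance of 19.7 m.u. corresponds to a recombination frequency of 0.197.
The F1 is C k / c K, so c K is a parental gamete class with expected frequency (1 − r)/2 = 0.803/2 = 0.4015.
Expected number = 0.4015 × 2000 = 803.00 ≈ 803.

803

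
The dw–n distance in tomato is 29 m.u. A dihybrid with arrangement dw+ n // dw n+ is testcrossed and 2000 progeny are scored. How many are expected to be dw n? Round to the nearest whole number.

A map distance of 29 m.u. corresponds to a recombination frequency of 0.290.
The F1 is dw+ n / dw n+, so dw n is a recombinant gamete class with expected frequency r/2 = 0.290/2 = 0.1450.
Expected number = 0.1450 × 2000 = 290.00 ≈ 290.

290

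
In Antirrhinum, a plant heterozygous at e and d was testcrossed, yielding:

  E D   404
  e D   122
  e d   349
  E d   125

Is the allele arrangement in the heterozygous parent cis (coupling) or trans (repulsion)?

cis

The two most frequent classes are E D (404) and e d (349); these are the parental (non-recombinant) types.
So the F1 carried E D on one chromosome and e d on the other — the recessive alleles are on the same chromosome (cis / coupling).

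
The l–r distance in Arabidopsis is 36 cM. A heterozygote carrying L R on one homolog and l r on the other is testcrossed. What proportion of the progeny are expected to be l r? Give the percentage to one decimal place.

A map distance of 36 cM corresponds to a recombination frequency of 0.360.
The F1 is L R / l r, so l r is a parental gamete class with expected frequency (1 − r)/2 = 0.640/2 = 0.3200.
That is 0.3200 = 32.0% of the progeny.

32.0%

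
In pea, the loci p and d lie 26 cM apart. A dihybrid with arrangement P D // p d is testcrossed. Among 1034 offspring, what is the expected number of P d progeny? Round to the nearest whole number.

A map distance of 26 cM corresponds to a recombination frequency of 0.260.
The F1 is P D / p d, so P d is a recombinant gamete class with expected frequency r/2 = 0.260/2 = 0.1300.
Expected number = 0.1300 × 1034 = 134.42 ≈ 134.

134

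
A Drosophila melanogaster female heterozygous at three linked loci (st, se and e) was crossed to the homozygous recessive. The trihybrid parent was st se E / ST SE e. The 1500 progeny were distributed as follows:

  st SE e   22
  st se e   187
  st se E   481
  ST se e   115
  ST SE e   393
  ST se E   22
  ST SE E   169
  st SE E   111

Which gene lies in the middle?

st

The two rarest classes, ST se E and st SE e, are the double crossovers. Comparing them with the parentals, only the st allele has switched, so st is the middle locus and the order is se – st – e.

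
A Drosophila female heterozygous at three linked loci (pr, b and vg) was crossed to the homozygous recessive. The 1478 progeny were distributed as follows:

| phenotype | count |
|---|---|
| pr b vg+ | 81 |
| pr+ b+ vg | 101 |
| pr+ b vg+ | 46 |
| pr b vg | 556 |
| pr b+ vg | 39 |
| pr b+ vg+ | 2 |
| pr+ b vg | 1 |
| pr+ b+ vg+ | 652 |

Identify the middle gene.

pr

The two most frequent reciprocal classes, pr+ b+ vg+ and pr b vg, are the parental types, so the F1 was pr+ b+ vg+ / pr b vg.
The two rarest classes, pr b+ vg+ and pr+ b vg, are the double crossovers. Comparing them with the parentals, only the pr allele has switched, so pr is the middle locus and the order is b – pr – vg.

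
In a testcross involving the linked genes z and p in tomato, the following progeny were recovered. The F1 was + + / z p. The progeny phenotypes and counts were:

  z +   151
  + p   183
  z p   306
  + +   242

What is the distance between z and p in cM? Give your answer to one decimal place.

37.9 cM

The recombinant classes are + p and z +: 183 + 151 = 334.
Recombination frequency = 334/882 = 0.3787 ≈ 37.9%, i.e. 37.9 cM.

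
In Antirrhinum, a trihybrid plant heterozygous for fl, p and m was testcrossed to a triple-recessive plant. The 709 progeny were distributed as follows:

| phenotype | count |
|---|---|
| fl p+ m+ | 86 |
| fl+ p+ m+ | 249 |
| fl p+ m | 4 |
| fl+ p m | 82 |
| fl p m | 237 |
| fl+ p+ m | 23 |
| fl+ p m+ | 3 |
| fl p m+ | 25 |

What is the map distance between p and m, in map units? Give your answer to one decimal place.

The two most frequent reciprocal classes, fl+ p+ m+ and fl p m, are the parental types, so the F1 was fl+ p+ m+ / fl p m.
The two rarest classes, fl+ p m+ and fl p+ m, are the double crossovers. Comparing them with the parentals, only the p allele has switched, so p is the middle locus and the order is m – p – fl.
Crossovers in the m–p interval produce the single-crossover classes fl+ p+ m and fl p m+ (23 + 25 = 48) plus the double crossovers (7).
RF(m–p) = (48 + 7) / 709 = 55/709 = 0.0776 → 7.8 map units.

7.8 map units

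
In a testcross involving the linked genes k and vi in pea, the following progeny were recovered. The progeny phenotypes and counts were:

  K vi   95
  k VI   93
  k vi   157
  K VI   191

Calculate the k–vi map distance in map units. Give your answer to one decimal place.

35.1 map units

The two most frequent classes, K VI (191) and k vi (157), are the parental types, so the F1 was K VI / k vi.
The recombinant classes are K vi and k VI: 95 + 93 = 188.
Recombination frequency = 188/536 = 0.3507 ≈ 35.1%, i.e. 35.1 map units.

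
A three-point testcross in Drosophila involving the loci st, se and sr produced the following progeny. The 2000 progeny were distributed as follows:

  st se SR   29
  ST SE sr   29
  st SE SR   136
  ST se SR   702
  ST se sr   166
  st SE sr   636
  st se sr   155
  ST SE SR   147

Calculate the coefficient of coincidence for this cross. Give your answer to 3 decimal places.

The two most frequent reciprocal classes, st SE sr and ST se SR, are the parental types, so the F1 was st SE sr / ST se SR.
The two rarest classes, ST SE sr and st se SR, are the double crossovers. Comparing them with the parentals, only the st allele has switched, so st is the middle locus and the order is sr – st – se.
sr–st: (302 + 58)/2000 = 0.1800; st–se: (302 + 58)/2000 = 0.1800.
Expected DCO frequency = 0.1800 × 0.1800 ≈ 0.03240; observed = 58/2000 ≈ 0.02900.
Coefficient of coincidence = 0.02900/0.03240 ≈ 0.895.

0.895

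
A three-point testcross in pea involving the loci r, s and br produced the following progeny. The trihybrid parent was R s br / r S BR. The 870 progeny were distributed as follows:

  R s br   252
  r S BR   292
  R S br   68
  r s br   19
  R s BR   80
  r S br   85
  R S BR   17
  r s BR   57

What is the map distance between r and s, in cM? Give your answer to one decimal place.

The two rarest classes, r s br and R S BR, are the double crossovers. Comparing them with the parentals, only the r allele has switched, so r is the middle locus and the order is s – r – br.
Crossovers in the s–r interval produce the single-crossover classes R S br and r s BR (68 + 57 = 125) plus the double crossovers (36).
RF(s–r) = (125 + 36) / 870 = 161/870 = 0.1851 → 18.5 cM.

18.5 cM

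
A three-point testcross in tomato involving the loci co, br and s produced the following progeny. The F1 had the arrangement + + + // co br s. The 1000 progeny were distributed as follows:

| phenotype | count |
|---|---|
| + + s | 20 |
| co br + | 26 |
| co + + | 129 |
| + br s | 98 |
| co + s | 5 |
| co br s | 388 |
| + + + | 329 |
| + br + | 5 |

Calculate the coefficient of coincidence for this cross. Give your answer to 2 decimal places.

The two rarest classes, + br + and co + s, are the double crossovers. Comparing them with the parentals, only the br allele has switched, so br is the middle locus and the order is co – br – s.
co–br: (227 + 10)/1000 = 0.2370; br–s: (46 + 10)/1000 = 0.0560.
Expected DCO frequency = 0.2370 × 0.0560 ≈ 0.01327; observed = 10/1000 ≈ 0.01000.
Coefficient of coincidence = 0.01000/0.01327 ≈ 0.75.

0.75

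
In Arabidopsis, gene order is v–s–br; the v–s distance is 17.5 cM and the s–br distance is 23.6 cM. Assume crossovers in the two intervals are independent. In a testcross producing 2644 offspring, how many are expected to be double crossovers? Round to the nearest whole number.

109

Map distances give recombination frequencies of 0.175 and 0.236 for the two intervals.
With no interference, expected double-crossover frequency = 0.175 × 0.236 = 0.04130.
Expected number = 0.04130 × 2644 = 109.20 ≈ 109.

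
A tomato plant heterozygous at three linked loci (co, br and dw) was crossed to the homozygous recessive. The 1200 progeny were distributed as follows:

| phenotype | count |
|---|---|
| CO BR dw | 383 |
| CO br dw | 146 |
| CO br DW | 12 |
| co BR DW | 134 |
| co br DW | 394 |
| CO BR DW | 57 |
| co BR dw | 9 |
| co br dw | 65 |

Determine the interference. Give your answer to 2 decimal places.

0.41

The two most frequent reciprocal classes, CO BR dw and co br DW, are the parental types, so the F1 was CO BR dw / co br DW.
The two rarest classes, co BR dw and CO br DW, are the double crossovers. Comparing them with the parentals, only the co allele has switched, so co is the middle locus and the order is dw – co – br.
dw–co: (122 + 21)/1200 = 0.1192; co–br: (280 + 21)/1200 = 0.2508.
Expected DCO frequency = 0.1192 × 0.2508 ≈ 0.02990; observed = 21/1200 ≈ 0.01750.
Coefficient of coincidence = 0.01750/0.02990 ≈ 0.59; interference = 1 − 0.59 = 0.41.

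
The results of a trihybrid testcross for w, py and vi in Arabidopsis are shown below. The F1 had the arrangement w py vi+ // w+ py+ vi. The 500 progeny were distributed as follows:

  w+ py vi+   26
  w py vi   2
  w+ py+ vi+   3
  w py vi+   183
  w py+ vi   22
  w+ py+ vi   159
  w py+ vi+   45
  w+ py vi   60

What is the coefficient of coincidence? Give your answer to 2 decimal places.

0.43

The two rarest classes, w py vi and w+ py+ vi+, are the double crossovers. Comparing them with the parentals, only the vi allele has switched, so vi is the middle locus and the order is w – vi – py.
w–vi: (48 + 5)/500 = 0.1060; vi–py: (105 + 5)/500 = 0.2200.
Expected DCO frequency = 0.1060 × 0.2200 ≈ 0.02332; observed = 5/500 ≈ 0.01000.
Coefficient of coincidence = 0.01000/0.02332 ≈ 0.43.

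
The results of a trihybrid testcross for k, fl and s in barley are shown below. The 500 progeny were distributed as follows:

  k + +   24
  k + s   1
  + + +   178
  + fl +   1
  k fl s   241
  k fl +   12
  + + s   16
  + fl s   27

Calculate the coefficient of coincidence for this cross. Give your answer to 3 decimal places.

The two most frequent reciprocal classes, + + + and k fl s, are the parental types, so the F1 was + + + / k fl s.
The two rarest classes, + fl + and k + s, are the double crossovers. Comparing them with the parentals, only the fl allele has switched, so fl is the middle locus and the order is k – fl – s.
k–fl: (51 + 2)/500 = 0.1060; fl–s: (28 + 2)/500 = 0.0600.
Expected DCO frequency = 0.1060 × 0.0600 ≈ 0.00636; observed = 2/500 ≈ 0.00400.
Coefficient of coincidence = 0.00400/0.00636 ≈ 0.629.

0.629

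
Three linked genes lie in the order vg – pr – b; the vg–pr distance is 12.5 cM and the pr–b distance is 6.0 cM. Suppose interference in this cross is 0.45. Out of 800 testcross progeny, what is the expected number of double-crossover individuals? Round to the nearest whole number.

3

Map distances give recombination frequencies of 0.125 and 0.060 for the two intervals.
With interference 0.45 (so coincidence = 0.55), expected double-crossover frequency = 0.125 × 0.060 × 0.55 = 0.00413.
Expected number = 0.00413 × 800 = 3.30 ≈ 3.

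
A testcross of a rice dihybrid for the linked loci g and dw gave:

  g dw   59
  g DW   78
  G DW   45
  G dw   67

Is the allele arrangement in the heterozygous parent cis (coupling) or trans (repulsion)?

The two most frequent classes are G dw (67) and g DW (78); these are the parental (non-recombinant) types.
So the F1 carried G dw on one chromosome and g DW on the other — the recessive alleles are on opposite chromosomes (trans / repulsion).

trans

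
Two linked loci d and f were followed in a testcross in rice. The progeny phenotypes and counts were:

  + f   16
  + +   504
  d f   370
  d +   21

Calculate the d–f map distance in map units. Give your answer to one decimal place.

The two most frequent classes, + + (504) and d f (370), are the parental types, so the F1 was + + / d f.
The recombinant classes are + f and d +: 16 + 21 = 37.
Recombination frequency = 37/911 = 0.0406 ≈ 4.1%, i.e. 4.1 map units.

4.1 map units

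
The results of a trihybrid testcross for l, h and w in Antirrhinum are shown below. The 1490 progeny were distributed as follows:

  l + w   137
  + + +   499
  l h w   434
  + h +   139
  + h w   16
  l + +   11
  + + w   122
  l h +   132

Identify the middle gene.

l

The two most frequent reciprocal classes, l h w and + + +, are the parental types, so the F1 was l h w / + + +.
The two rarest classes, + h w and l + +, are the double crossovers. Comparing them with the parentals, only the l allele has switched, so l is the middle locus and the order is h – l – w.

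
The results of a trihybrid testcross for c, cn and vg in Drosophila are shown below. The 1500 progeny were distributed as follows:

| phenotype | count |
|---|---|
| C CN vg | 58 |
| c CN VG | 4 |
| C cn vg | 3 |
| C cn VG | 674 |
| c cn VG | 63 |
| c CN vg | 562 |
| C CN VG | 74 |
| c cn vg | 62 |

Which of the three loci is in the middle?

vg

The two most frequent reciprocal classes, C cn VG and c CN vg, are the parental types, so the F1 was C cn VG / c CN vg.
The two rarest classes, C cn vg and c CN VG, are the double crossovers. Comparing them with the parentals, only the vg allele has switched, so vg is the middle locus and the order is cn – vg – c.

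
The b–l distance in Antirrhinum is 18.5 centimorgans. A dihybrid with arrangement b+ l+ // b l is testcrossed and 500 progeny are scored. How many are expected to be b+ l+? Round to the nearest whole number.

204

A map distance of 18.5 centimorgans corresponds to a recombination frequency of 0.185.
The F1 is b+ l+ / b l, so b+ l+ is a parental gamete class with expected frequency (1 − r)/2 = 0.815/2 = 0.4075.
Expected number = 0.4075 × 500 = 203.75 ≈ 204.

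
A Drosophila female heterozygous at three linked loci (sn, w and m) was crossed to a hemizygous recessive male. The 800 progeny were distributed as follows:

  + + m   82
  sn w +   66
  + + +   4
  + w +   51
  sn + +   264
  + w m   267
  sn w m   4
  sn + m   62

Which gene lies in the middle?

The two most frequent reciprocal classes, sn + + and + w m, are the parental types, so the F1 was sn + + / + w m.
The two rarest classes, + + + and sn w m, are the double crossovers. Comparing them with the parentals, only the sn allele has switched, so sn is the middle locus and the order is m – sn – w.

sn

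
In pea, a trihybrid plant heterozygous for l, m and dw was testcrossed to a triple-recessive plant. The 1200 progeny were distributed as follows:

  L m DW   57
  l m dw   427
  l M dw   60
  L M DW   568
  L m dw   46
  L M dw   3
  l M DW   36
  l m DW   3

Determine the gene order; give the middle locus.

dw

The two most frequent reciprocal classes, l m dw and L M DW, are the parental types, so the F1 was l m dw / L M DW.
The two rarest classes, l m DW and L M dw, are the double crossovers. Comparing them with the parentals, only the dw allele has switched, so dw is the middle locus and the order is m – dw – l.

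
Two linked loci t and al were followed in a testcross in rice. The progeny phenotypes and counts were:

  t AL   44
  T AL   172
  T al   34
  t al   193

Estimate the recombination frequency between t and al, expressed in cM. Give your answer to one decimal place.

17.6 cM

The two most frequent classes, T AL (172) and t al (193), are the parental types, so the F1 was T AL / t al.
The recombinant classes are T al and t AL: 34 + 44 = 78.
Recombination frequency = 78/443 = 0.1761 ≈ 17.6%, i.e. 17.6 cM.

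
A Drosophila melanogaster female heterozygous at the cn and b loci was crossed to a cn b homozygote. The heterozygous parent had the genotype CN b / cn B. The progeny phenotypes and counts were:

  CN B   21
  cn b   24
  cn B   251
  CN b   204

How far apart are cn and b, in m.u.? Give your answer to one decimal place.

The recombinant classes are CN B and cn b: 21 + 24 = 45.
Recombination frequency = 45/500 = 0.0900 ≈ 9.0%, i.e. 9.0 m.u.

9.0 m.u.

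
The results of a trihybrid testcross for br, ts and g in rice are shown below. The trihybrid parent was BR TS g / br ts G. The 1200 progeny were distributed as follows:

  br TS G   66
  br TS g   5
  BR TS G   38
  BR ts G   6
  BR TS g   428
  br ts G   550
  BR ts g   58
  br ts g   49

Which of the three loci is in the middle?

The two rarest classes, br TS g and BR ts G, are the double crossovers. Comparing them with the parentals, only the br allele has switched, so br is the middle locus and the order is g – br – ts.

br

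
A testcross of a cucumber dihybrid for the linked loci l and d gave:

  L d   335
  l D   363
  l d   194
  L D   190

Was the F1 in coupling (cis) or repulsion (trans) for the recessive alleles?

trans

The two most frequent classes are L d (335) and l D (363); these are the parental (non-recombinant) types.
So the F1 carried L d on one chromosome and l D on the other — the recessive alleles are on opposite chromosomes (trans / repulsion).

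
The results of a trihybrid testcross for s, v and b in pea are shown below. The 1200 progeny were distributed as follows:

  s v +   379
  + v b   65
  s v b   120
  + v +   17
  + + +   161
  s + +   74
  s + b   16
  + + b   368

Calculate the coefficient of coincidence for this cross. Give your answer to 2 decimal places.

The two most frequent reciprocal classes, s v + and + + b, are the parental types, so the F1 was s v + / + + b.
The two rarest classes, + v + and s + b, are the double crossovers. Comparing them with the parentals, only the s allele has switched, so s is the middle locus and the order is v – s – b.
v–s: (139 + 33)/1200 = 0.1433; s–b: (281 + 33)/1200 = 0.2617.
Expected DCO frequency = 0.1433 × 0.2617 ≈ 0.03750; observed = 33/1200 ≈ 0.02750.
Coefficient of coincidence = 0.02750/0.03750 ≈ 0.73.

0.73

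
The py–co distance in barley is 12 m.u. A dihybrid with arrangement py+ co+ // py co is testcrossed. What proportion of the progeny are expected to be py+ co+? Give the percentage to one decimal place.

A map distance of 12 m.u. corresponds to a recombination frequency of 0.120.
The F1 is py+ co+ / py co, so py+ co+ is a parental gamete class with expected frequency (1 − r)/2 = 0.880/2 = 0.4400.
That is 0.4400 = 44.0% of the progeny.

44.0%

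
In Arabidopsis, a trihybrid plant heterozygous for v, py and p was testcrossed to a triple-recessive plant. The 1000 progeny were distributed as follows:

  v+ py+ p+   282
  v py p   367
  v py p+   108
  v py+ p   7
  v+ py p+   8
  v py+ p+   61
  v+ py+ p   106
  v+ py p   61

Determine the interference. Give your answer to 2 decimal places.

0.52

The two most frequent reciprocal classes, v py p and v+ py+ p+, are the parental types, so the F1 was v py p / v+ py+ p+.
The two rarest classes, v py+ p and v+ py p+, are the double crossovers. Comparing them with the parentals, only the py allele has switched, so py is the middle locus and the order is v – py – p.
v–py: (122 + 15)/1000 = 0.1370; py–p: (214 + 15)/1000 = 0.2290.
Expected DCO frequency = 0.1370 × 0.2290 ≈ 0.03137; observed = 15/1000 ≈ 0.01500.
Coefficient of coincidence = 0.01500/0.03137 ≈ 0.48; interference = 1 − 0.48 = 0.52.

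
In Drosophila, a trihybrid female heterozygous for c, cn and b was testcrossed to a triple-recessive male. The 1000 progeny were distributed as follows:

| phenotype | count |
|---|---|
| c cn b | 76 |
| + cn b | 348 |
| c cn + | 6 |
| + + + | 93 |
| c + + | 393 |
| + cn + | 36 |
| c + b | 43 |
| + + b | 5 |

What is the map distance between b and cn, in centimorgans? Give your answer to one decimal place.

The two most frequent reciprocal classes, c + + and + cn b, are the parental types, so the F1 was c + + / + cn b.
The two rarest classes, c cn + and + + b, are the double crossovers. Comparing them with the parentals, only the cn allele has switched, so cn is the middle locus and the order is b – cn – c.
Crossovers in the b–cn interval produce the single-crossover classes c + b and + cn + (43 + 36 = 79) plus the double crossovers (11).
RF(b–cn) = (79 + 11) / 1000 = 90/1000 = 0.0900 → 9.0 centimorgans.

9.0 centimorgans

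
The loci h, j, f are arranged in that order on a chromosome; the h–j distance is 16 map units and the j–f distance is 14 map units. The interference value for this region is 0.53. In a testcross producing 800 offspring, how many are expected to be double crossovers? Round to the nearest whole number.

8

Map distances give recombination frequencies of 0.160 and 0.140 for the two intervals.
With interference 0.53 (so coincidence = 0.47), expected double-crossover frequency = 0.160 × 0.140 × 0.47 = 0.01053.
Expected number = 0.01053 × 800 = 8.42 ≈ 8.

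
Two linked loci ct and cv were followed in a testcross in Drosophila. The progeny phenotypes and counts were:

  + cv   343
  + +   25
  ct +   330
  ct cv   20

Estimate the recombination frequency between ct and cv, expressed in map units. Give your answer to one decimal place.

The two most frequent classes, + cv (343) and ct + (330), are the parental types, so the F1 was + cv / ct +.
The recombinant classes are + + and ct cv: 25 + 20 = 45.
Recombination frequency = 45/718 = 0.0627 ≈ 6.3%, i.e. 6.3 map units.

6.3 map units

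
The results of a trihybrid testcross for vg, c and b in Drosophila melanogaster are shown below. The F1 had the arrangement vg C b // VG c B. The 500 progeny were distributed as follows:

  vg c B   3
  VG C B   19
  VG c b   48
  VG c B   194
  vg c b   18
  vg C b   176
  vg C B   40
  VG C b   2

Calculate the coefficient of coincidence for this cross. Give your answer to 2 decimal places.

The two rarest classes, VG C b and vg c B, are the double crossovers. Comparing them with the parentals, only the vg allele has switched, so vg is the middle locus and the order is b – vg – c.
b–vg: (88 + 5)/500 = 0.1860; vg–c: (37 + 5)/500 = 0.0840.
Expected DCO frequency = 0.1860 × 0.0840 ≈ 0.01562; observed = 5/500 ≈ 0.01000.
Coefficient of coincidence = 0.01000/0.01562 ≈ 0.64.

0.64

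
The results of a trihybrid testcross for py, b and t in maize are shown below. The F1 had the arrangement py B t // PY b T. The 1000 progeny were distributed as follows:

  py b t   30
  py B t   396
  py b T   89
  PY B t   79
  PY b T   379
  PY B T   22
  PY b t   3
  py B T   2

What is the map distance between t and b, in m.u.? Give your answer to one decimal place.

5.7 m.u.

The two rarest classes, py B T and PY b t, are the double crossovers. Comparing them with the parentals, only the t allele has switched, so t is the middle locus and the order is b – t – py.
Crossovers in the b–t interval produce the single-crossover classes py b t and PY B T (30 + 22 = 52) plus the double crossovers (5).
RF(b–t) = (52 + 5) / 1000 = 57/1000 = 0.0570 → 5.7 m.u.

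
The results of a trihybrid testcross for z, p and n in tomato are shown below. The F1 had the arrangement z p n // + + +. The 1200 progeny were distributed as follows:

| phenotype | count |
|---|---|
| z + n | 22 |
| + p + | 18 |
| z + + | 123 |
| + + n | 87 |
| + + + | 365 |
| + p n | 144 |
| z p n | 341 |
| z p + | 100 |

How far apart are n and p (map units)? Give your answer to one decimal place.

The two rarest classes, z + n and + p +, are the double crossovers. Comparing them with the parentals, only the p allele has switched, so p is the middle locus and the order is z – p – n.
Crossovers in the p–n interval produce the single-crossover classes z p + and + + n (100 + 87 = 187) plus the double crossovers (40).
RF(p–n) = (187 + 40) / 1200 = 227/1200 = 0.1892 → 18.9 map units.

18.9 map units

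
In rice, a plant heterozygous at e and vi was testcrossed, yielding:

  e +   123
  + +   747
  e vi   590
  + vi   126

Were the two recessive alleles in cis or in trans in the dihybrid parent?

cis

The two most frequent classes are + + (747) and e vi (590); these are the parental (non-recombinant) types.
So the F1 carried + + on one chromosome and e vi on the other — the recessive alleles are on the same chromosome (cis / coupling).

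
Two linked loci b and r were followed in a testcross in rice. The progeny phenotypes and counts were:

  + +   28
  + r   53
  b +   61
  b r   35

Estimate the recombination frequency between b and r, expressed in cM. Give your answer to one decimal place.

35.6 cM

The two most frequent classes, + r (53) and b + (61), are the parental types, so the F1 was + r / b +.
The recombinant classes are + + and b r: 28 + 35 = 63.
Recombination frequency = 63/177 = 0.3559 ≈ 35.6%, i.e. 35.6 cM.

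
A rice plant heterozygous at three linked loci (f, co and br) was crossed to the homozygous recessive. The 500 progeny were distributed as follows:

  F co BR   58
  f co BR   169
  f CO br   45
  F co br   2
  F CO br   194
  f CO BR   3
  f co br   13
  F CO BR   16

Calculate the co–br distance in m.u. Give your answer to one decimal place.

6.8 m.u.

The two most frequent reciprocal classes, F CO br and f co BR, are the parental types, so the F1 was F CO br / f co BR.
The two rarest classes, F co br and f CO BR, are the double crossovers. Comparing them with the parentals, only the co allele has switched, so co is the middle locus and the order is f – co – br.
Crossovers in the co–br interval produce the single-crossover classes F CO BR and f co br (16 + 13 = 29) plus the double crossovers (5).
RF(co–br) = (29 + 5) / 500 = 34/500 = 0.0680 → 6.8 m.u.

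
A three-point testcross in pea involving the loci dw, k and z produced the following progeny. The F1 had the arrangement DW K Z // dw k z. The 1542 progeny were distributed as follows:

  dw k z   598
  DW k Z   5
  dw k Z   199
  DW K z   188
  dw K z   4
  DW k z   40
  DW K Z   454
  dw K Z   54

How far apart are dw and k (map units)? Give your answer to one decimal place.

The two rarest classes, DW k Z and dw K z, are the double crossovers. Comparing them with the parentals, only the k allele has switched, so k is the middle locus and the order is z – k – dw.
Crossovers in the k–dw interval produce the single-crossover classes dw K Z and DW k z (54 + 40 = 94) plus the double crossovers (9).
RF(k–dw) = (94 + 9) / 1542 = 103/1542 = 0.0668 → 6.7 map units.

6.7 map units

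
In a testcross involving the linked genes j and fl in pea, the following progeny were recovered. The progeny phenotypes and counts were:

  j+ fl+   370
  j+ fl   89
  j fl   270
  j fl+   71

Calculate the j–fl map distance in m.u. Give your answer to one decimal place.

The two most frequent classes, j+ fl+ (370) and j fl (270), are the parental types, so the F1 was j+ fl+ / j fl.
The recombinant classes are j+ fl and j fl+: 89 + 71 = 160.
Recombination frequency = 160/800 = 0.2000 ≈ 20.0%, i.e. 20.0 m.u.

20.0 m.u.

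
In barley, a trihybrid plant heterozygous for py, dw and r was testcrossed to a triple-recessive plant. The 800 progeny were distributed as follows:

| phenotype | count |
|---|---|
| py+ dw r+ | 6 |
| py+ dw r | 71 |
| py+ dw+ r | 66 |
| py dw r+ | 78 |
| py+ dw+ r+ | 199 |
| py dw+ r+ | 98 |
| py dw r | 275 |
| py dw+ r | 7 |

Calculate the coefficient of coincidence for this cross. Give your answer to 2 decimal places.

0.36

The two most frequent reciprocal classes, py dw r and py+ dw+ r+, are the parental types, so the F1 was py dw r / py+ dw+ r+.
The two rarest classes, py dw+ r and py+ dw r+, are the double crossovers. Comparing them with the parentals, only the dw allele has switched, so dw is the middle locus and the order is r – dw – py.
r–dw: (144 + 13)/800 = 0.1963; dw–py: (169 + 13)/800 = 0.2275.
Expected DCO frequency = 0.1963 × 0.2275 ≈ 0.04466; observed = 13/800 ≈ 0.01625.
Coefficient of coincidence = 0.01625/0.04466 ≈ 0.36.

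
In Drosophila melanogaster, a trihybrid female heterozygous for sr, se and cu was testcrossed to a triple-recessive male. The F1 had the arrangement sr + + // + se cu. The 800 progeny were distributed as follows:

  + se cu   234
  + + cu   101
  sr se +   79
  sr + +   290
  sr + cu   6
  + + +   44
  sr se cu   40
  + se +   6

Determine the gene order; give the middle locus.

The two rarest classes, sr + cu and + se +, are the double crossovers. Comparing them with the parentals, only the cu allele has switched, so cu is the middle locus and the order is sr – cu – se.

cu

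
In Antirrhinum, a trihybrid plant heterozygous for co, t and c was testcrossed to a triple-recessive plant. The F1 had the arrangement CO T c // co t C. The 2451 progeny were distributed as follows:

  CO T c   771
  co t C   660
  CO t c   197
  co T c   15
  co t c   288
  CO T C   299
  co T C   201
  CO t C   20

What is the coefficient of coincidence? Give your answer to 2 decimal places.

0.32

The two rarest classes, co T c and CO t C, are the double crossovers. Comparing them with the parentals, only the co allele has switched, so co is the middle locus and the order is t – co – c.
t–co: (398 + 35)/2451 = 0.1767; co–c: (587 + 35)/2451 = 0.2538.
Expected DCO frequency = 0.1767 × 0.2538 ≈ 0.04485; observed = 35/2451 ≈ 0.01428.
Coefficient of coincidence = 0.01428/0.04485 ≈ 0.32.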